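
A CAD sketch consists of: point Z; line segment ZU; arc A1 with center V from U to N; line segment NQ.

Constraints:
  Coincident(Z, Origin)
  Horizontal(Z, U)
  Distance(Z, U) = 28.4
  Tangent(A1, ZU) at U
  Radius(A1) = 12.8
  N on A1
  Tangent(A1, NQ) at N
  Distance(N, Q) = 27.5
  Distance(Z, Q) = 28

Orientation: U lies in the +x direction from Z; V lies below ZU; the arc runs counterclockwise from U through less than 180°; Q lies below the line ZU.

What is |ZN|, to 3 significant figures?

18.7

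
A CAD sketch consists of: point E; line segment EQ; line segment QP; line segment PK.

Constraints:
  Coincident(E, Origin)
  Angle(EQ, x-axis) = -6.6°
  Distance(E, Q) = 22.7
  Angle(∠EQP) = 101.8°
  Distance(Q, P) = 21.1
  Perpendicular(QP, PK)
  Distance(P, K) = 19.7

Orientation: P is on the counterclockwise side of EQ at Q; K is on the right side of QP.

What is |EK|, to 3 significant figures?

49.2

∠EQP = 101.8°, so QP runs at -6.6° + (180° − 101.8°) = 71.6° from the x-axis; with |QP| = 21.1, P = Q + 21.1·(cos 71.6°, sin 71.6°) = (29.2, 17.4). The perpendicularity gives PK at right angles to QP; with |PK| = 19.7 on the right of QP, K = P + 19.7·(0.949, -0.316) = (47.9, 11.2). Then |EK| = |K − E| = 49.2.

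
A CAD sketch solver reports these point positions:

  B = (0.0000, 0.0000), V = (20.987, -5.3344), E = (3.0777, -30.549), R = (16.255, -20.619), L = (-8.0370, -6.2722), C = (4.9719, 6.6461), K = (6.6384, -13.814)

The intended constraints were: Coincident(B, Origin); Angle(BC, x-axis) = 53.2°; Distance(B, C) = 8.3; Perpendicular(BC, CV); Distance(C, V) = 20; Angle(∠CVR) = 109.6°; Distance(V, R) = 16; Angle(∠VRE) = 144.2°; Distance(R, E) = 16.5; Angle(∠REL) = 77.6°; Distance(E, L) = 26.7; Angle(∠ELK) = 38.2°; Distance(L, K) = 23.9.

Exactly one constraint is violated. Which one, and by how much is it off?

Distance(L, K) = 23.9 — off by 7.40.

B = (0.00, 0.00) ✓; BC at 53.20° ✓; |BC| = 8.300 ✓; ∠(BC, CV) = 90.00° ✓; |CV| = 20.00 ✓; ∠CVR = 109.6° ✓; |VR| = 16.00 ✓; ∠VRE = 144.2° ✓; |RE| = 16.50 ✓; ∠REL = 77.60° ✓; |EL| = 26.70 ✓; ∠ELK = 38.20° ✓; |LK| = 16.50 ✗.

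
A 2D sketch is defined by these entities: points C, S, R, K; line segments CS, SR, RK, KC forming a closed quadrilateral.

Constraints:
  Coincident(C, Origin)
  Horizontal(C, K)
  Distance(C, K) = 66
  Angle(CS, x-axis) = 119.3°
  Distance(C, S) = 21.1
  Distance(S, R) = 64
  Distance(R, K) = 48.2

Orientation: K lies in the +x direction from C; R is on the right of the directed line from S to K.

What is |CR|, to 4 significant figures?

43.31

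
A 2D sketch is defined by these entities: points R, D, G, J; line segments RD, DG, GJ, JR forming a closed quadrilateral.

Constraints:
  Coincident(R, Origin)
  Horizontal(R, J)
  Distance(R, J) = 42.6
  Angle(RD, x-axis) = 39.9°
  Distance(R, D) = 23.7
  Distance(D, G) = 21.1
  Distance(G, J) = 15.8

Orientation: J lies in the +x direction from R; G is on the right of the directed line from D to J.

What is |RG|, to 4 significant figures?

27.54

Checks: |DG| = 21.10 ✓; |GJ| = 15.80 ✓.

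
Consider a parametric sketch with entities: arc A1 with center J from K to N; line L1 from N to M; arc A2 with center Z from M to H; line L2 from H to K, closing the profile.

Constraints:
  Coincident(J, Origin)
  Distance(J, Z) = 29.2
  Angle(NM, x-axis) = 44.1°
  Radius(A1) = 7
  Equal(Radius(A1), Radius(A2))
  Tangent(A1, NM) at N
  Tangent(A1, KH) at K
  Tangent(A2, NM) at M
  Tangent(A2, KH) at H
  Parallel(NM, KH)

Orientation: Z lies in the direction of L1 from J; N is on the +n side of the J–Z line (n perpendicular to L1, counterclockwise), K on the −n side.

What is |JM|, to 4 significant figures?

30.03

Tangency of A1 to both parallel lines with radius 7.0 puts N and K at J ± 7.0·n: N = (-4.871, 5.027), K = (4.871, -5.027). Equal radii place M and H the same way about Z: M = Z + 7.0·n = (16.10, 25.35), H = Z − 7.0·n = (25.84, 15.29). Then |JM| = |M − J| = 30.03.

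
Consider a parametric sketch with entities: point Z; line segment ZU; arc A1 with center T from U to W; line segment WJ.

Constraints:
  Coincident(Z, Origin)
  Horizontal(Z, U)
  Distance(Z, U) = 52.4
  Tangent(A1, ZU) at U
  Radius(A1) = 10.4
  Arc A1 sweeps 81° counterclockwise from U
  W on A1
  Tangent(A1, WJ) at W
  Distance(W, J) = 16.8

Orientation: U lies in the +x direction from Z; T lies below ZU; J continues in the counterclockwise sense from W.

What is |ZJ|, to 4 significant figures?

46.94

Z is at the origin; ZU is horizontal with |ZU| = 52.4 and U on the +x side, so U = (52.40, 0.000). The tangent condition forces TU to be normal to ZU, so T = U + (0, -10.4) = (52.40, -10.40). On A1, U sits at bearing 90° from T; an 81° counterclockwise sweep puts W at bearing 171°, so W = T + 10.4·(cos 171°, sin 171°) = (42.13, -8.773). The tangent condition forces TW to be normal to WJ, so WJ runs along (−sin 171°, cos 171°); with |WJ| = 16.8, J = (39.50, -25.37). Then |ZJ| = |J − Z| = 46.94.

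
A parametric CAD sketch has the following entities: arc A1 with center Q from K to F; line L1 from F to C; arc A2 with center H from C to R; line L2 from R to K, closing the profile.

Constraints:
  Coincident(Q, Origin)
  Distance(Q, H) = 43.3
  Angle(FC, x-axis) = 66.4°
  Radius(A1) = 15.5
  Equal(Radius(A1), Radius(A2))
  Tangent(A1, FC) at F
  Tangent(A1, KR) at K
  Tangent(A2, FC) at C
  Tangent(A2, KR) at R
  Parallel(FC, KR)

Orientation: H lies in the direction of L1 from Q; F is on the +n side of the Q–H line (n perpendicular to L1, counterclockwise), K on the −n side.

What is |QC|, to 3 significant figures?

46.0

The slot axis is L1's direction at 66.4°, so u = (cos 66.4°, sin 66.4°) = (0.400, 0.916) and n = (−sin 66.4°, cos 66.4°) = (-0.916, 0.400). Q is at the origin and H lies 43.3 along u from Q, so H = 43.3·u = (17.3, 39.7). Tangency of A1 to both parallel lines with radius 15.5 puts F and K at Q ± 15.5·n: F = (-14.2, 6.21), K = (14.2, -6.21). Equal radii place C and R the same way about H: C = H + 15.5·n = (3.13, 45.9), R = H − 15.5·n = (31.5, 33.5). Then |QC| = |C − Q| = 46.0.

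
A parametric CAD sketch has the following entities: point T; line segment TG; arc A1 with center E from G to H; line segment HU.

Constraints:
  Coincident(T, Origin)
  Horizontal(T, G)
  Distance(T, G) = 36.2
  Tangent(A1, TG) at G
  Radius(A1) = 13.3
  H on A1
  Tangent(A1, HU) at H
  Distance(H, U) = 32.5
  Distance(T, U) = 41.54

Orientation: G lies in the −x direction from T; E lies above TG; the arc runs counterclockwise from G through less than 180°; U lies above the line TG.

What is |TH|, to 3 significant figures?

25.3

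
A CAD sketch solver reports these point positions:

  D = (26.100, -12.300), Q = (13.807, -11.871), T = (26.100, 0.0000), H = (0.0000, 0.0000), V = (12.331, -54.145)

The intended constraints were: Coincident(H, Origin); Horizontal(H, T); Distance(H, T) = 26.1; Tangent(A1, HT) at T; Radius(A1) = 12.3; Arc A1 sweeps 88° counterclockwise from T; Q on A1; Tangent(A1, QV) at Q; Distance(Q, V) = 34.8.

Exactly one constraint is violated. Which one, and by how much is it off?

Distance(Q, V) = 34.8 — off by 7.50.

H = (0.00, 0.00) ✓; H.y = 0.00, T.y = 0.00 ✓; |HT| = 26.10 ✓; ∠(DT, TH) = 90.00° ✓; |DT| = 12.30 ✓; bearing(D→Q) − bearing(D→T) = 88.00° ✓; |DQ| = 12.30 ✓; ∠(DQ, QV) = 90.00° ✓; |QV| = 42.30 ✗.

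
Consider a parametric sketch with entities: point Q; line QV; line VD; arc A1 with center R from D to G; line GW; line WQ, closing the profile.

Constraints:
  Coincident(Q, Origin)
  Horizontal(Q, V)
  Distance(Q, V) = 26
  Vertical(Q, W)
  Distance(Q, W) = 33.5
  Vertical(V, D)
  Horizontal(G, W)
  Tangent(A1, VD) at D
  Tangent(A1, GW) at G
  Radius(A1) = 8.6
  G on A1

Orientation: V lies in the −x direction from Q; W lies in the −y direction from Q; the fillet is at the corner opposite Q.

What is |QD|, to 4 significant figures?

36.00

Q is at the origin; Q and V share the same y with |QV| = 26.0 and V on the −x side, so V = (-26.00, 0.000). QW is vertical with |QW| = 33.5 and W on the −y side, so W = (0.000, -33.50). The virtual corner opposite Q is at (-26.00, -33.50). The tangent condition forces RD to be normal to VD and A1 meets GW tangentially, so RG is at right angles to GW, with radius 8.6, so the center R sits 8.6 in from both sides at R = (-17.40, -24.90). That places the tangent points at D = (-26.00, -24.90) on VD and G = (-17.40, -33.50) on GW. Then |QD| = |D − Q| = 36.00.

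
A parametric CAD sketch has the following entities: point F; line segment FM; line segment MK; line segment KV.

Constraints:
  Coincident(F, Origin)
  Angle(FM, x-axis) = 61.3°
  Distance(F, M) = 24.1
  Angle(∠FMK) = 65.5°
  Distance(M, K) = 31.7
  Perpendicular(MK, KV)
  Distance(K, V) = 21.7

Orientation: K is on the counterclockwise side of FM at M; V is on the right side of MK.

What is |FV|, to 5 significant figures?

48.731

F is at the origin; FM runs at 61.3° with length 24.1, so M = 24.1·(cos 61.3°, sin 61.3°) = (11.573, 21.139). ∠FMK = 65.5°, so MK runs at 61.3° + (180° − 65.5°) = 175.80° from the x-axis; with |MK| = 31.7, K = M + 31.7·(cos 175.80°, sin 175.80°) = (-20.041, 23.461). MK is perpendicular to KV; with |KV| = 21.7 on the right of MK, V = K + 21.7·(0.073238, 0.99731) = (-18.452, 45.103). Then |FV| = |V − F| = 48.731.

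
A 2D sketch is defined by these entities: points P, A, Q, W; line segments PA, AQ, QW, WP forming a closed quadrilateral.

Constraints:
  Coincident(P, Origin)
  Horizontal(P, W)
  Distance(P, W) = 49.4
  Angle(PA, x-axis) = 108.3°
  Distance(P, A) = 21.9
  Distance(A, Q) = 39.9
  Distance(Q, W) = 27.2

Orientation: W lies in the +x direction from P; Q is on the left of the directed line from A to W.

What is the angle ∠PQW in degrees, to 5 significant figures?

93.717°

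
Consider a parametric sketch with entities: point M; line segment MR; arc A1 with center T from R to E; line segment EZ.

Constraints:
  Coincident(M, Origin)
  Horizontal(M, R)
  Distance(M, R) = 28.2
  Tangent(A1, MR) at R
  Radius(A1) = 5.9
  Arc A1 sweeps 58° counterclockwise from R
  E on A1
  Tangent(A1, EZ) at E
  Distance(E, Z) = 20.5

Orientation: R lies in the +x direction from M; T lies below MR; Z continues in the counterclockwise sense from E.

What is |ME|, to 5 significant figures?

23.362

M is at the origin; MR is horizontal with |MR| = 28.2 and R on the +x side, so R = (28.200, 0.0000). The tangent condition forces TR to be normal to MR, so T = R + (0, -5.9) = (28.200, -5.9000). On A1, R sits at bearing 90° from T; a 58° counterclockwise sweep puts E at bearing 148°, so E = T + 5.9·(cos 148°, sin 148°) = (23.197, -2.7735). Then |ME| = |E − M| = 23.362.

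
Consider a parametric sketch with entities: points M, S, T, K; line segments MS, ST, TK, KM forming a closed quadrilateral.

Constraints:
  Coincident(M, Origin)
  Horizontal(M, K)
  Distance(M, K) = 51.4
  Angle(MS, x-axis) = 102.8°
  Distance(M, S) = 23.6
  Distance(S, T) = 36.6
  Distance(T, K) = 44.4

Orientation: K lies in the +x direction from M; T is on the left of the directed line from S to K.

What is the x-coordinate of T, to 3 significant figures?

28.2

M is at the origin; M and K share the same y with |MK| = 51.4 and K in +x, so K = (51.4, 0). MS runs at 102.8° with |MS| = 23.6, so S = (-5.23, 23.0). T is determined by |ST| = 36.6 and |TK| = 44.4 together: it lies at the intersection of circle(S, 36.6) and circle(K, 44.4). With |SK| = 61.1, the foot of the radical line on SK is 25.4 from S and the perpendicular offset is √(36.6² − 25.4²) = 26.4. Taking the left-of-SK solution: T = (28.2, 37.9).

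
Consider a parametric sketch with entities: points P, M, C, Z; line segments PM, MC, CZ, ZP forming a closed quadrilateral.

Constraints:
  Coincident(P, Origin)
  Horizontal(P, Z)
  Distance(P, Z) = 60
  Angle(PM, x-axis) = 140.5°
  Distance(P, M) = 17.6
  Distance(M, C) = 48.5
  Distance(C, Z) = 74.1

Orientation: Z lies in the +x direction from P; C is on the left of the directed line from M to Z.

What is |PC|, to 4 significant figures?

54.77

Checks: P = (0.00, 0.00) ✓; |MC| = 48.50 ✓; |CZ| = 74.10 ✓.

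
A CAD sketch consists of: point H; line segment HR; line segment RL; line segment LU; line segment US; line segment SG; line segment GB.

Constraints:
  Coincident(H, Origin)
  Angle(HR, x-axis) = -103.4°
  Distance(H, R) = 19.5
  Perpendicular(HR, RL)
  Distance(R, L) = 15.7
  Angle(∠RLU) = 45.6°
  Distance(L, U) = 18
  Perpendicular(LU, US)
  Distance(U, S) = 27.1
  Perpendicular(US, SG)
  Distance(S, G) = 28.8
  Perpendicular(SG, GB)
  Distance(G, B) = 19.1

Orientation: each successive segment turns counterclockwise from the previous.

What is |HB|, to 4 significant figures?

37.21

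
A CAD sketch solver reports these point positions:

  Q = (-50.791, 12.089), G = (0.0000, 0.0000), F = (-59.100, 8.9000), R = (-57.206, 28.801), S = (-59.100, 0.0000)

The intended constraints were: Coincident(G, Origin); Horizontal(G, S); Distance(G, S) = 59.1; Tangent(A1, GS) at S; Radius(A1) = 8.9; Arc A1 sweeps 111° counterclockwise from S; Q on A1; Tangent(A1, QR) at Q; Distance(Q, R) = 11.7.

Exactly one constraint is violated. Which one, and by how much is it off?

Distance(Q, R) = 11.7 — off by 6.20.

G = (0.00, 0.00) ✓; G.y = 0.00, S.y = 0.00 ✓; |GS| = 59.10 ✓; ∠(FS, SG) = 90.00° ✓; |FS| = 8.900 ✓; bearing(F→Q) − bearing(F→S) = 111.0° ✓; |FQ| = 8.900 ✓; ∠(FQ, QR) = 90.00° ✓; |QR| = 17.90 ✗.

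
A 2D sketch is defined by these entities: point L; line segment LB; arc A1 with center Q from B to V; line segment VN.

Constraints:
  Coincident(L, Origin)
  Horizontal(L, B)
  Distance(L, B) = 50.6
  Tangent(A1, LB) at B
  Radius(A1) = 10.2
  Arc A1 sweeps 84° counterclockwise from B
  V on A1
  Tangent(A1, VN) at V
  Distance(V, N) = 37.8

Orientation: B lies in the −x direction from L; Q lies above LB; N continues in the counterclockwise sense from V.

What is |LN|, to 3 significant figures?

59.3

L is at the origin; LB is horizontal with |LB| = 50.6 and B on the −x side, so B = (-50.6, 0.00). Tangency of A1 to LB means the radius QB is perpendicular to LB, so Q = B + (0, 10.2) = (-50.6, 10.2). On A1, B sits at bearing -90° from Q; an 84° counterclockwise sweep puts V at bearing -6°, so V = Q + 10.2·(cos -6°, sin -6°) = (-40.5, 9.13). A1 meets VN tangentially, so QV is at right angles to VN, so VN runs along (−sin -6°, cos -6°); with |VN| = 37.8, N = (-36.5, 46.7). Then |LN| = |N − L| = 59.3.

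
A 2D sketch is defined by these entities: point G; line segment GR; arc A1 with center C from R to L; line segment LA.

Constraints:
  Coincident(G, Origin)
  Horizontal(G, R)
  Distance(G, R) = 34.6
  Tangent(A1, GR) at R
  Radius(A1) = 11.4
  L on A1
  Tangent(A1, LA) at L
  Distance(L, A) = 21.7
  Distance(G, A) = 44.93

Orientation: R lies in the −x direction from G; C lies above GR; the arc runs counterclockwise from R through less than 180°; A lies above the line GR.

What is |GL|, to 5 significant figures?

27.246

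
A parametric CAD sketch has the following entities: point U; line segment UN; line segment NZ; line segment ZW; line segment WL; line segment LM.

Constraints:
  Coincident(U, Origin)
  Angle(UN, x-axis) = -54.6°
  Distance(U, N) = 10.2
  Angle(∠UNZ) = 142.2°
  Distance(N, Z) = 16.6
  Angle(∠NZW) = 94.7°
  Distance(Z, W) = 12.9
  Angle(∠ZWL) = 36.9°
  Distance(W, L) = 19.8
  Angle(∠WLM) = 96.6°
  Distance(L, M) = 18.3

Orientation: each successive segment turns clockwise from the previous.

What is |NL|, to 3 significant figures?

4.91

U is at the origin; UN runs at -54.6° with length 10.2, so N = (5.91, -8.31). ∠UNZ = 142.2° gives NZ at -92.4° from the x-axis; with |NZ| = 16.6, Z = (5.21, -24.9). ∠NZW = 94.7° gives ZW at -178° from the x-axis; with |ZW| = 12.9, W = (-7.68, -25.4). ∠ZWL = 36.9° gives WL at 39.2° from the x-axis; with |WL| = 19.8, L = (7.67, -12.9). Then |NL| = |L − N| = 4.91.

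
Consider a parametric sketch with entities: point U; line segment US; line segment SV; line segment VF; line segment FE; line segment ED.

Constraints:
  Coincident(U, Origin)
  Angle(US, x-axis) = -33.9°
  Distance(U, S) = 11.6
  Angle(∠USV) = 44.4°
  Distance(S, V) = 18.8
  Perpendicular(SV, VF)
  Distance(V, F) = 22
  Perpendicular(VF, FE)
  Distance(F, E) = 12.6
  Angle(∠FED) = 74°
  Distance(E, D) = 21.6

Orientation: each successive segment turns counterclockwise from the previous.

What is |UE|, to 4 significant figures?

14.04

U is at the origin; US runs at -33.9° with length 11.6, so S = (9.628, -6.470). ∠USV = 44.4° gives SV at 101.7° from the x-axis; with |SV| = 18.8, V = (5.816, 11.94). SV ⟂ VF, so VF runs at -168.3°; with |VF| = 22.0, F = (-15.73, 7.478). VF ⟂ FE, so FE runs at -78.30°; with |FE| = 12.6, E = (-13.17, -4.860). Then |UE| = |E − U| = 14.04.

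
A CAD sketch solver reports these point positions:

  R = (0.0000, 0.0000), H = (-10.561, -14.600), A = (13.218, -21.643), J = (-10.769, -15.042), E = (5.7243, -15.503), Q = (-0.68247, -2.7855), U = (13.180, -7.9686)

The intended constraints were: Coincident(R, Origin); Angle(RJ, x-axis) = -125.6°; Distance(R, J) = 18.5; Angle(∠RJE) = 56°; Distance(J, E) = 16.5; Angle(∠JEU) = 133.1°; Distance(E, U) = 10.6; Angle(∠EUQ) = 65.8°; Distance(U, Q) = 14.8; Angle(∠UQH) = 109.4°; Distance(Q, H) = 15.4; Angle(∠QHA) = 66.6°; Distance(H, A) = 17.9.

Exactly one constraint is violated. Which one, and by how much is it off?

Distance(H, A) = 17.9 — off by 6.90.

R = (0.00, 0.00) ✓; RJ at -125.6° ✓; |RJ| = 18.50 ✓; ∠RJE = 56.00° ✓; |JE| = 16.50 ✓; ∠JEU = 133.1° ✓; |EU| = 10.60 ✓; ∠EUQ = 65.80° ✓; |UQ| = 14.80 ✓; ∠UQH = 109.4° ✓; |QH| = 15.40 ✓; ∠QHA = 66.60° ✓; |HA| = 24.80 ✗.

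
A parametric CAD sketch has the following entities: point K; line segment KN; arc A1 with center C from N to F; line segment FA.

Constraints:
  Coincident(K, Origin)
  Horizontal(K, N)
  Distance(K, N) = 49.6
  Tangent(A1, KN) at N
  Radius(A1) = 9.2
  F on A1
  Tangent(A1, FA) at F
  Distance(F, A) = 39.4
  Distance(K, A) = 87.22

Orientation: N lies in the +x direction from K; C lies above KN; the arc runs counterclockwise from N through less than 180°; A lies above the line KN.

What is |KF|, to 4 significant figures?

57.43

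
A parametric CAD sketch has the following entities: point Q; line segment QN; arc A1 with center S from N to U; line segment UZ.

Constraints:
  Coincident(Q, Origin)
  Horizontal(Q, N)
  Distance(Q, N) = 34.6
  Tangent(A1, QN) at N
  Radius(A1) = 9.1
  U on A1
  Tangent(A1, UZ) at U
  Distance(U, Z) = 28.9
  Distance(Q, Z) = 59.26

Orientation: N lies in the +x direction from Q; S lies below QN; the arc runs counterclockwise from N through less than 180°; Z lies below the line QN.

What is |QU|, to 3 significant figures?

31.4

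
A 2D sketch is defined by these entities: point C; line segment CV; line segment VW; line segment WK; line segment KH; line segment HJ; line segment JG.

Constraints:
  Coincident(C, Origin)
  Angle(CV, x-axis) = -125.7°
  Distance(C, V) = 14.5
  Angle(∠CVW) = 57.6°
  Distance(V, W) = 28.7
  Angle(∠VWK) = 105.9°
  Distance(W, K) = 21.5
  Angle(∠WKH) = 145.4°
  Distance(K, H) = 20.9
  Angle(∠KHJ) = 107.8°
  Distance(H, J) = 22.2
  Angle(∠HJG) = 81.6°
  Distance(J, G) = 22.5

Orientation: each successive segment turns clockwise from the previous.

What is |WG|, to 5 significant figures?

26.390

C is at the origin; CV runs at -125.7° with length 14.5, so V = (-8.4613, -11.775). ∠CVW = 57.6° gives VW at 111.90° from the x-axis; with |VW| = 28.7, W = (-19.166, 14.854). ∠VWK = 105.9° gives WK at 37.800° from the x-axis; with |WK| = 21.5, K = (-2.1778, 28.031). ∠WKH = 145.4° gives KH at 3.2000° from the x-axis; with |KH| = 20.9, H = (18.690, 29.198). ∠KHJ = 107.8° gives HJ at -69.000° from the x-axis; with |HJ| = 22.2, J = (26.645, 8.4724). ∠HJG = 81.6° gives JG at -167.40° from the x-axis; with |JG| = 22.5, G = (4.6873, 3.5642). Then |WG| = |G − W| = 26.390.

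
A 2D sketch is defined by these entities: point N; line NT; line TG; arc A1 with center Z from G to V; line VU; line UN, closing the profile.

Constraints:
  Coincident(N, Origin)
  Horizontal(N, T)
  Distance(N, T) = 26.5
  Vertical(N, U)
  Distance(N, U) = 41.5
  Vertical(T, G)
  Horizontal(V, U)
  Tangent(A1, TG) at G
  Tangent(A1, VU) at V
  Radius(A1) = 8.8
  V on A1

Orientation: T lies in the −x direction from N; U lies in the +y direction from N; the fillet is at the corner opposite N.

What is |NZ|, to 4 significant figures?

37.18

NU is vertical with |NU| = 41.5 and U on the +y side, so U = (0.000, 41.50). The virtual corner opposite N is at (-26.50, 41.50). Tangency of A1 to TG means the radius ZG is perpendicular to TG and the tangent condition forces ZV to be normal to VU, with radius 8.8, so the center Z sits 8.8 in from both sides at Z = (-17.70, 32.70). Then |NZ| = |Z − N| = 37.18.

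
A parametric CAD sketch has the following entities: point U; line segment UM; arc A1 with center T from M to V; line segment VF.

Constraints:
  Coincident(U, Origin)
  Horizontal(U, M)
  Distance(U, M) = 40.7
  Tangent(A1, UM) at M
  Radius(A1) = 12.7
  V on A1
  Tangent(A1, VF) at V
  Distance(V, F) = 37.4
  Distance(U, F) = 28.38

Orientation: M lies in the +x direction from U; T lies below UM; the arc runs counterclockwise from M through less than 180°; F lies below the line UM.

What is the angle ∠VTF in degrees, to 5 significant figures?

71.244°

Checks: |TV| = 12.70 ✓; ∠(TV, VF) = 90.00° ✓; |VF| = 37.40 ✓; |UF| = 28.38 ✓.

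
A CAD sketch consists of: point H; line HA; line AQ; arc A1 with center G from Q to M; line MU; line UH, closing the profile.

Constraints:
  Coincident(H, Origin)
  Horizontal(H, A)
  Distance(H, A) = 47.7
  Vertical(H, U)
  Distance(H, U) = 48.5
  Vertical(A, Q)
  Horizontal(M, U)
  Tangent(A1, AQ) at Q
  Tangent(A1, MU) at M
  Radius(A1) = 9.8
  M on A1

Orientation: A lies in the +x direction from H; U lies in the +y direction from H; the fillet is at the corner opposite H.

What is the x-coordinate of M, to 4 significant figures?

37.90

The virtual corner opposite H is at (47.70, 48.50). Since A1 is tangent to AQ there, GQ ⟂ AQ and A1 meets MU tangentially, so GM is at right angles to MU, with radius 9.8, so the center G sits 9.8 in from both sides at G = (37.90, 38.70). That places the tangent points at Q = (47.70, 38.70) on AQ and M = (37.90, 48.50) on MU. So M.x = 37.90.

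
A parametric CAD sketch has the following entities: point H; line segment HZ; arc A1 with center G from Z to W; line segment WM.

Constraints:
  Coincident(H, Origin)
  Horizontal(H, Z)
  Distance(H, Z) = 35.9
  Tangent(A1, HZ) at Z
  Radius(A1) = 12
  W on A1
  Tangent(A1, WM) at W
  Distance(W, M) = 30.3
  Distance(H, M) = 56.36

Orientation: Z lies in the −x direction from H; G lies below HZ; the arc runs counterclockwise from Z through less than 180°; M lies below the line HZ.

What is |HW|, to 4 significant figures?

49.81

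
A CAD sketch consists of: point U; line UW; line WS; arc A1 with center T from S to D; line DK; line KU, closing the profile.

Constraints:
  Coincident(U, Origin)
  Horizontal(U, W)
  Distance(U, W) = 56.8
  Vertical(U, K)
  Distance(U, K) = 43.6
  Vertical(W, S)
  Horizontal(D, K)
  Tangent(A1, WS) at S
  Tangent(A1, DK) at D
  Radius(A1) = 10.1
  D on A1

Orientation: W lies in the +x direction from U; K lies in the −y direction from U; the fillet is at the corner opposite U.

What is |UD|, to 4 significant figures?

63.89

The virtual corner opposite U is at (56.80, -43.60). Since A1 is tangent to WS there, TS ⟂ WS and tangency of A1 to DK means the radius TD is perpendicular to DK, with radius 10.1, so the center T sits 10.1 in from both sides at T = (46.70, -33.50). That places the tangent points at S = (56.80, -33.50) on WS and D = (46.70, -43.60) on DK. Then |UD| = |D − U| = 63.89.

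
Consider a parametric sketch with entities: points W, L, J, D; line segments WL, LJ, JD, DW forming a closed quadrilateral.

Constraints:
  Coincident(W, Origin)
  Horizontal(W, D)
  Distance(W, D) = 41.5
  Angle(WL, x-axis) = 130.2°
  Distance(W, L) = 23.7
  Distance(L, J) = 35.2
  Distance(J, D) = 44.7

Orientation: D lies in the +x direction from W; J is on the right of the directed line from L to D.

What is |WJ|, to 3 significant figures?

14.1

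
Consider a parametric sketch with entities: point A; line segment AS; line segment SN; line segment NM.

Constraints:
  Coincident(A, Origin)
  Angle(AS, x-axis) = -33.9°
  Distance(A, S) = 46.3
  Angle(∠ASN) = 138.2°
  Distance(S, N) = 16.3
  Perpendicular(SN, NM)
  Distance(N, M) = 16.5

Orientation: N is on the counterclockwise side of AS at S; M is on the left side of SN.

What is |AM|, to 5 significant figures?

52.806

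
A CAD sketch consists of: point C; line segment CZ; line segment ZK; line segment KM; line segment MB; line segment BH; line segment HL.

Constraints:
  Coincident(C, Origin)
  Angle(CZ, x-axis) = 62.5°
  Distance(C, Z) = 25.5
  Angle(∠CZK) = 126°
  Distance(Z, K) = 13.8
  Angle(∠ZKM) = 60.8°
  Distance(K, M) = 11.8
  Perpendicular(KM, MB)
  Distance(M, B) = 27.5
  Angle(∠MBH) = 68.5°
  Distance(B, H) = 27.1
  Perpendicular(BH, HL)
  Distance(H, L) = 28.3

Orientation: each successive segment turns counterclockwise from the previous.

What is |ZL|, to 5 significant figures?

22.991

C is at the origin; CZ runs at 62.5° with length 25.5, so Z = (11.775, 22.619). ∠CZK = 126.0° gives ZK at 116.50° from the x-axis; with |ZK| = 13.8, K = (5.6171, 34.969). ∠ZKM = 60.8° gives KM at -124.30° from the x-axis; with |KM| = 11.8, M = (-1.0325, 25.221). The perpendicularity gives MB at right angles to KM, so MB runs at -34.300°; with |MB| = 27.5, B = (21.685, 9.7239). ∠MBH = 68.5° gives BH at 77.200° from the x-axis; with |BH| = 27.1, H = (27.689, 36.150). BH ⟂ HL, so HL runs at 167.20°; with |HL| = 28.3, L = (0.092393, 42.420). Then |ZL| = |L − Z| = 22.991.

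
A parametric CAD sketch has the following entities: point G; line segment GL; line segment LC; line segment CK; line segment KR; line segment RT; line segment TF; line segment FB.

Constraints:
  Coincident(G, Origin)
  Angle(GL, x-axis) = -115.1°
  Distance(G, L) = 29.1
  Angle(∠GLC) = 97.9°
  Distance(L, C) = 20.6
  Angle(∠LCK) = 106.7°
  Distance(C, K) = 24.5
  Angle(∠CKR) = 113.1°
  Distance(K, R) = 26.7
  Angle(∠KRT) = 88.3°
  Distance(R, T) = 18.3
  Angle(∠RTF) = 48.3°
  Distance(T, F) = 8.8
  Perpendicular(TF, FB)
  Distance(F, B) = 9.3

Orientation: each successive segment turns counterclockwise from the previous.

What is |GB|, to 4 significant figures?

10.77

G is at the origin; GL runs at -115.1° with length 29.1, so L = (-12.34, -26.35). ∠GLC = 97.9° gives LC at -33.00° from the x-axis; with |LC| = 20.6, C = (4.932, -37.57). ∠LCK = 106.7° gives CK at 40.30° from the x-axis; with |CK| = 24.5, K = (23.62, -21.73). ∠CKR = 113.1° gives KR at 107.2° from the x-axis; with |KR| = 26.7, R = (15.72, 3.781). ∠KRT = 88.3° gives RT at -161.1° from the x-axis; with |RT| = 18.3, T = (-1.591, -2.147). ∠RTF = 48.3° gives TF at -29.40° from the x-axis; with |TF| = 8.8, F = (6.076, -6.467). TF ⟂ FB, so FB runs at 60.60°; with |FB| = 9.3, B = (10.64, 1.635). Then |GB| = |B − G| = 10.77.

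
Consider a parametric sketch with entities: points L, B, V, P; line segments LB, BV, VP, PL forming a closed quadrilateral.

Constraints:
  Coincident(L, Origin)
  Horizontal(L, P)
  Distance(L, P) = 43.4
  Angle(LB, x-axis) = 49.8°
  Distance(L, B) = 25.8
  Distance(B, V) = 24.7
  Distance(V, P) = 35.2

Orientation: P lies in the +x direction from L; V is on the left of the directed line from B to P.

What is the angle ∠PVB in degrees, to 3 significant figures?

64.6°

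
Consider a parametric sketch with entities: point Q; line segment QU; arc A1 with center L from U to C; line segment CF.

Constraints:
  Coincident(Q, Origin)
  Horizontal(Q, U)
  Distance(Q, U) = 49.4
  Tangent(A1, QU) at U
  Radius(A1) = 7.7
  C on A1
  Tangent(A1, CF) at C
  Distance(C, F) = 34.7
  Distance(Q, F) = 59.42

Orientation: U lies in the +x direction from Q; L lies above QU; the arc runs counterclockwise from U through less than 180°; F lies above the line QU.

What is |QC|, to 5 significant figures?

57.429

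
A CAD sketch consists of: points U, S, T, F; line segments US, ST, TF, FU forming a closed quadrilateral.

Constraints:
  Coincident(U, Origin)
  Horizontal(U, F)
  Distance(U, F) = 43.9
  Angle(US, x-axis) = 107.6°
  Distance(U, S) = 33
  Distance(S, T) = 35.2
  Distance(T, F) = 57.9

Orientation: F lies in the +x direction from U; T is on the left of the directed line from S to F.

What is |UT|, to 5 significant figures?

55.270

U is at the origin; U and F share the same y with |UF| = 43.9 and F in +x, so F = (43.9, 0). US runs at 107.6° with |US| = 33.0, so S = (-9.9782, 31.455). T is determined by |ST| = 35.2 and |TF| = 57.9 together: it lies at the intersection of circle(S, 35.2) and circle(F, 57.9). With |SF| = 62.388, the foot of the radical line on SF is 14.257 from S and the perpendicular offset is √(35.2² − 14.257²) = 32.184. Taking the left-of-SF solution: T = (18.560, 52.061).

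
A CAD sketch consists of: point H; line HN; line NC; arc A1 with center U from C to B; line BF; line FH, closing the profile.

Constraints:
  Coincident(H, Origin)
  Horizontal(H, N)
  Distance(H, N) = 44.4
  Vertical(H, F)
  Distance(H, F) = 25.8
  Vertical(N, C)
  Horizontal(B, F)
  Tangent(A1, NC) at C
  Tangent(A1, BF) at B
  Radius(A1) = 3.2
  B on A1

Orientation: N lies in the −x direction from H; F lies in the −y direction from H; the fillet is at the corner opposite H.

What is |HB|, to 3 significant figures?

48.6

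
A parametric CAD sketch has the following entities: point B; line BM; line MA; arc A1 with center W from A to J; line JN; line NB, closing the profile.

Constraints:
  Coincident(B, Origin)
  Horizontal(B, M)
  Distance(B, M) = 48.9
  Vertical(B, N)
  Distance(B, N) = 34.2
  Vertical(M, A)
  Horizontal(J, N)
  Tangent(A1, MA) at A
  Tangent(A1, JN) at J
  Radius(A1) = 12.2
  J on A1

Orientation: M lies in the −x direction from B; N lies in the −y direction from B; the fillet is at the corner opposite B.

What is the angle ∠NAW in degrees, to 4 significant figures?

14.01°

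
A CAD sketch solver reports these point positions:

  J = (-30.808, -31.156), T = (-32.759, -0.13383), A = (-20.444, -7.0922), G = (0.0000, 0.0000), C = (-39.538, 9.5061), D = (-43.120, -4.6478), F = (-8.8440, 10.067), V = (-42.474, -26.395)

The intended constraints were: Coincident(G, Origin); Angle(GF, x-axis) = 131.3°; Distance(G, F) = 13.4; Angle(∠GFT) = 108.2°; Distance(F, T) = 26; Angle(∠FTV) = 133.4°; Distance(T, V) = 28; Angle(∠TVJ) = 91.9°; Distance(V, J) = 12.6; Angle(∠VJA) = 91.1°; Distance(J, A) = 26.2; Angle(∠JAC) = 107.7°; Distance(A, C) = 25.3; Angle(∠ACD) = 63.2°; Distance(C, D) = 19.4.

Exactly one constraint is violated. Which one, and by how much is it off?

Distance(C, D) = 19.4 — off by 4.80.

G = (0.00, 0.00) ✓; GF at 131.3° ✓; |GF| = 13.40 ✓; ∠GFT = 108.2° ✓; |FT| = 26.00 ✓; ∠FTV = 133.4° ✓; |TV| = 28.00 ✓; ∠TVJ = 91.90° ✓; |VJ| = 12.60 ✓; ∠VJA = 91.10° ✓; |JA| = 26.20 ✓; ∠JAC = 107.7° ✓; |AC| = 25.30 ✓; ∠ACD = 63.20° ✓; |CD| = 14.60 ✗.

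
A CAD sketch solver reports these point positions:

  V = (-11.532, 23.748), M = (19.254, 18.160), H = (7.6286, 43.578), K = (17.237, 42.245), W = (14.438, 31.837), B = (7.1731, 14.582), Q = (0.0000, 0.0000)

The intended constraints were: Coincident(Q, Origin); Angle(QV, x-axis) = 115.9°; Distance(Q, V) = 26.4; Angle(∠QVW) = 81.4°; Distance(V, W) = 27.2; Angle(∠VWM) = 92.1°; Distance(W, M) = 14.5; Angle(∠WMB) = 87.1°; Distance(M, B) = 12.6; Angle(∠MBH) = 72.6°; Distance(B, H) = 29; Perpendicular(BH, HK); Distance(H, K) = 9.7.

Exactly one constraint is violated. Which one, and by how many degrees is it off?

Perpendicular(BH, HK) — off by 7.00°.

Q = (0.00, 0.00) ✓; QV at 115.9° ✓; |QV| = 26.40 ✓; ∠QVW = 81.40° ✓; |VW| = 27.20 ✓; ∠VWM = 92.10° ✓; |WM| = 14.50 ✓; ∠WMB = 87.10° ✓; |MB| = 12.60 ✓; ∠MBH = 72.60° ✓; |BH| = 29.00 ✓; ∠(BH, HK) = 97.00° ✗; |HK| = 9.700 ✓.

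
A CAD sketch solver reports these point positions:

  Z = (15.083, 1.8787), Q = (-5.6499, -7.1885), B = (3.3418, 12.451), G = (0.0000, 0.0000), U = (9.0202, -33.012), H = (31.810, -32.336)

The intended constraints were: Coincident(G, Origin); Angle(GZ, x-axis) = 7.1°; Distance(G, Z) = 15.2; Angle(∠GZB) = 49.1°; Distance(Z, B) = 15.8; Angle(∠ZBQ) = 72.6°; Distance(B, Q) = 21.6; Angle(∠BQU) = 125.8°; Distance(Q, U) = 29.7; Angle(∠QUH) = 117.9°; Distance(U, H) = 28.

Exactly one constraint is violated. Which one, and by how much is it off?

Distance(U, H) = 28 — off by 5.20.

G = (0.00, 0.00) ✓; GZ at 7.100° ✓; |GZ| = 15.20 ✓; ∠GZB = 49.10° ✓; |ZB| = 15.80 ✓; ∠ZBQ = 72.60° ✓; |BQ| = 21.60 ✓; ∠BQU = 125.8° ✓; |QU| = 29.70 ✓; ∠QUH = 117.9° ✓; |UH| = 22.80 ✗.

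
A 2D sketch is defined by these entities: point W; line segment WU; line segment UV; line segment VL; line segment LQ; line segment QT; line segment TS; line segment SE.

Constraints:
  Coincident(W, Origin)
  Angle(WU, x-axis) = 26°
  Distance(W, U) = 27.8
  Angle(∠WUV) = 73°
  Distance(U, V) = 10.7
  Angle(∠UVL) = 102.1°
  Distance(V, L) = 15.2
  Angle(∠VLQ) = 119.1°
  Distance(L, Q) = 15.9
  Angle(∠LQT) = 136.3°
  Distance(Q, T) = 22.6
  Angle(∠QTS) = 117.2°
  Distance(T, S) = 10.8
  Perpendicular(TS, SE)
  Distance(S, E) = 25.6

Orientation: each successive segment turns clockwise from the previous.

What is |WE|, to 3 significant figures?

24.9

∠QTS = 117.2° gives TS at 33.7° from the x-axis; with |TS| = 10.8, S = (6.69, 34.8). TS ⟂ SE, so SE runs at -56.3°; with |SE| = 25.6, E = (20.9, 13.5). Then |WE| = |E − W| = 24.9.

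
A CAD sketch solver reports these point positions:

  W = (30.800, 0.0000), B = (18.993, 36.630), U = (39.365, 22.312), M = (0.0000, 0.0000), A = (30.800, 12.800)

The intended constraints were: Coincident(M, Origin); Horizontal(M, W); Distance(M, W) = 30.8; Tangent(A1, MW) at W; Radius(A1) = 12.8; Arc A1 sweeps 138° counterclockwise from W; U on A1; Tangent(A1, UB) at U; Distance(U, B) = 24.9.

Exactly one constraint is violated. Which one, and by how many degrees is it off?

Tangent(A1, UB) at U — off by 6.90°.

M = (0.00, 0.00) ✓; M.y = 0.00, W.y = 0.00 ✓; |MW| = 30.80 ✓; ∠(AW, WM) = 90.00° ✓; |AW| = 12.80 ✓; bearing(A→U) − bearing(A→W) = 138.0° ✓; |AU| = 12.80 ✓; ∠(AU, UB) = 83.10° ✗; |UB| = 24.90 ✓.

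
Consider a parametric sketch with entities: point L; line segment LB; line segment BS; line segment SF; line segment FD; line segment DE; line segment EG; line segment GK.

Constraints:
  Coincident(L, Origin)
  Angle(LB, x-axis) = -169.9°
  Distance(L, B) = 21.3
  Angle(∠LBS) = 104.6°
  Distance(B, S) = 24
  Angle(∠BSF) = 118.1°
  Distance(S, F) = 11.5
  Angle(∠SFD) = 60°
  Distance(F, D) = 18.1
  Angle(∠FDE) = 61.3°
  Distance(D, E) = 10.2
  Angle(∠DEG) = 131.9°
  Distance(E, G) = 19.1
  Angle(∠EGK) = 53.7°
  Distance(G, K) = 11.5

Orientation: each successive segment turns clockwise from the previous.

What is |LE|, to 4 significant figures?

29.55

L is at the origin; LB runs at -169.9° with length 21.3, so B = (-20.97, -3.735). ∠LBS = 104.6° gives BS at 114.7° from the x-axis; with |BS| = 24.0, S = (-31.00, 18.07). ∠BSF = 118.1° gives SF at 52.80° from the x-axis; with |SF| = 11.5, F = (-24.05, 27.23). ∠SFD = 60.0° gives FD at -67.20° from the x-axis; with |FD| = 18.1, D = (-17.03, 10.54). ∠FDE = 61.3° gives DE at 174.1° from the x-axis; with |DE| = 10.2, E = (-27.18, 11.59). Then |LE| = |E − L| = 29.55.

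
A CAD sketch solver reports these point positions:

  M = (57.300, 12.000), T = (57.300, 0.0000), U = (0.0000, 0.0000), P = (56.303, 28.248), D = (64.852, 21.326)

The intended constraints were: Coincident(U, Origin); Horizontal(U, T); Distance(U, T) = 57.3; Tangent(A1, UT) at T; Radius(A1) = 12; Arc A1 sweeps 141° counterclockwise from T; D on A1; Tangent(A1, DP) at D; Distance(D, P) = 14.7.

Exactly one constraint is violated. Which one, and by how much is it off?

Distance(D, P) = 14.7 — off by 3.70.

U = (0.00, 0.00) ✓; U.y = 0.00, T.y = 0.00 ✓; |UT| = 57.30 ✓; ∠(MT, TU) = 90.00° ✓; |MT| = 12.00 ✓; bearing(M→D) − bearing(M→T) = 141.0° ✓; |MD| = 12.00 ✓; ∠(MD, DP) = 90.00° ✓; |DP| = 11.00 ✗.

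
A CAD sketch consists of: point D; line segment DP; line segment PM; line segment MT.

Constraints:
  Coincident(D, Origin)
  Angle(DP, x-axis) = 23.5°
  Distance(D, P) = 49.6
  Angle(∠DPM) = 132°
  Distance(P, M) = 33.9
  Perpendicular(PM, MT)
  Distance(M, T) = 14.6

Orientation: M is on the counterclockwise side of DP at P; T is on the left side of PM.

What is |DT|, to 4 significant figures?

70.69

∠DPM = 132.0°, so PM runs at 23.5° + (180° − 132.0°) = 71.50° from the x-axis; with |PM| = 33.9, M = P + 33.9·(cos 71.50°, sin 71.50°) = (56.24, 51.93). PM ⟂ MT; with |MT| = 14.6 on the left of PM, T = M + 14.6·(-0.9483, 0.3173) = (42.40, 56.56). Then |DT| = |T − D| = 70.69.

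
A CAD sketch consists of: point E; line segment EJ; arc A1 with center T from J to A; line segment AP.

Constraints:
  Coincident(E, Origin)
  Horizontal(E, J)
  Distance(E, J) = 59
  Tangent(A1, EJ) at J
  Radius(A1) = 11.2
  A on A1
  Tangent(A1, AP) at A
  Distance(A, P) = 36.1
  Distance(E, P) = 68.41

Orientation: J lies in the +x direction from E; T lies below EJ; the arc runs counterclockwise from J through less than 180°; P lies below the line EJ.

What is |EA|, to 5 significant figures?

49.192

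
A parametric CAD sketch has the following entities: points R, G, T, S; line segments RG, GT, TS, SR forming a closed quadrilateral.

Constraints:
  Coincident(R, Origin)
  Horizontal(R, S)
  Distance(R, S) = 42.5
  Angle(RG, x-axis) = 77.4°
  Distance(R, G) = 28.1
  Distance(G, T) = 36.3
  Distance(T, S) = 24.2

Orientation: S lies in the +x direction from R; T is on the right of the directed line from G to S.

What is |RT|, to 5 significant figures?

20.232

Checks: |GT| = 36.30 ✓; |TS| = 24.20 ✓.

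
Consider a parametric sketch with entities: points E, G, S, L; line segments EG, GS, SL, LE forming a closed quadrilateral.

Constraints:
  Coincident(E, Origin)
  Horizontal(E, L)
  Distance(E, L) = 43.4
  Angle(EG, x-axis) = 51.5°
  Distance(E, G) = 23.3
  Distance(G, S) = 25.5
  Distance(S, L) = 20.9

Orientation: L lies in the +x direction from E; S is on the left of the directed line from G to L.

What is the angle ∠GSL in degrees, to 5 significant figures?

94.325°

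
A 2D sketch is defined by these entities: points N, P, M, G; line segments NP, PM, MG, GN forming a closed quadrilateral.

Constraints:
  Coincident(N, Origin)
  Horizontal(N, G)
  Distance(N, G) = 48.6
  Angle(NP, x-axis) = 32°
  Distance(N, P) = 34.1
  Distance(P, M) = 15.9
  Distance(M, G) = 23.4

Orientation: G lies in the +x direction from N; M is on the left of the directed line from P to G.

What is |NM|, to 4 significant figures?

49.67

Checks: |PM| = 15.90 ✓; |MG| = 23.40 ✓.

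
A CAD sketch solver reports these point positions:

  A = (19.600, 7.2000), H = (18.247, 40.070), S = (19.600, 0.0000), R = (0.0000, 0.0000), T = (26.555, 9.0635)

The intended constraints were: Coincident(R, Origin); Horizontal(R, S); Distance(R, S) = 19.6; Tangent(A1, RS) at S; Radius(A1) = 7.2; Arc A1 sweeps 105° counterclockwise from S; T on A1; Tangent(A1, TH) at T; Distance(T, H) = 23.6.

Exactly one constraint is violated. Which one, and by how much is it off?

Distance(T, H) = 23.6 — off by 8.50.

R = (0.00, 0.00) ✓; R.y = 0.00, S.y = 0.00 ✓; |RS| = 19.60 ✓; ∠(AS, SR) = 90.00° ✓; |AS| = 7.200 ✓; bearing(A→T) − bearing(A→S) = 105.0° ✓; |AT| = 7.200 ✓; ∠(AT, TH) = 90.00° ✓; |TH| = 32.10 ✗.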